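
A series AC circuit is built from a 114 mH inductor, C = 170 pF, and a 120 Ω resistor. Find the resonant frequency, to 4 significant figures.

ω₀ = 1/√(LC) = 1/√(0.114 × 1.7e-10) = 227200 rad/s
f₀ = ω₀/(2π) = 36.15 kHz

36.15 kHz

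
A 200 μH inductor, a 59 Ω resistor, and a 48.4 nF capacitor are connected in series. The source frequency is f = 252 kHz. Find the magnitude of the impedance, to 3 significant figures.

309 Ω

ω = 2πf = 1.583e+06 rad/s
X_L = ωL = 317 Ω
X_C = 1/(ωC) = 13.0 Ω
Net reactance X = X_L − X_C = 304 Ω
Z = 59.0 + j304 Ω
|Z| = √(59.0² + 304²) = 309 Ω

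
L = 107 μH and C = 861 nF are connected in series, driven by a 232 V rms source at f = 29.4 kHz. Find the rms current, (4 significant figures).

ω = 2πf = 184700 rad/s
X_L = ωL = 19.77 Ω
X_C = 1/(ωC) = 6.287 Ω
Net reactance X = X_L − X_C = 13.48 Ω
Z = j13.48 Ω
|Z| = √(0² + 13.48²) = 13.48 Ω
I = V/|Z| = 232/13.48 = 17.21 A

17.21 A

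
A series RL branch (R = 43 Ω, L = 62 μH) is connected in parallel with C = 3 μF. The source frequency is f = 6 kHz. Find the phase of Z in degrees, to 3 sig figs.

ω = 2πf = 37700 rad/s
X_L = ωL = 2.34 Ω
X_C = 1/(ωC) = 8.84 Ω
Branch 1 (R+jX_L): Z₁ = 43.0 + j2.34 Ω, |Z₁| = 43.1 Ω
Branch 2 (−jX_C): Z₂ = −j8.84 Ω
Parallel: Z = Z₁Z₂/(Z₁+Z₂), |Z| = 8.76 Ω, ∠Z = -78.3°

-78.3°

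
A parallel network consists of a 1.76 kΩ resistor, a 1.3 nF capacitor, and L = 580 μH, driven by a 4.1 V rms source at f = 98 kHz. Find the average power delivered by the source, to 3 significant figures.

ω = 2πf = 615800 rad/s
X_L = ωL = 357 Ω
X_C = 1/(ωC) = 1250 Ω
Parallel: admittances add. Y = 1/R + 1/(jωL) + jωC
Y = (0.000568 − j0.00200) S
|Y| = 0.00208 S → |Z| = 1/|Y| = 481 Ω, ∠Z = −∠Y = 74.1°
I = V/|Z| = 8.52 mA
P = VI cos φ = 4.1 × 0.00852 × cos(74.1°) = 9.55 mW

9.55 mW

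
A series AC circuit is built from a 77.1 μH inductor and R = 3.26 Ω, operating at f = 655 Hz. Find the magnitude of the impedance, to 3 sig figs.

3.28 Ω

ω = 2πf = 4115 rad/s
X_L = ωL = 0.317 Ω
Z = 3.26 + j0.317 Ω
|Z| = √(3.26² + 0.317²) = 3.28 Ω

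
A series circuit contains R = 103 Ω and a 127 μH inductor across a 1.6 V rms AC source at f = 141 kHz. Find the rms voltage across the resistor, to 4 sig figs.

1.080 V

ω = 2πf = 885900 rad/s
X_L = ωL = 112.5 Ω
Z = 103.0 + j112.5 Ω
|Z| = √(103.0² + 112.5²) = 152.5 Ω
I = V/|Z| = 10.49 mA
V_R = I·|Z_R| = 0.01049 × 103.0 = 1.080 V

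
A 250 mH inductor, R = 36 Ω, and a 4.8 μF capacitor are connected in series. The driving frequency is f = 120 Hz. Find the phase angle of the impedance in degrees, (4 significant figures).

ω = 2πf = 754.0 rad/s
X_L = ωL = 188.5 Ω
X_C = 1/(ωC) = 276.3 Ω
Net reactance X = X_L − X_C = -87.82 Ω
Z = 36.00 − j87.82 Ω
|Z| = √(36.00² + 87.82²) = 94.91 Ω
∠Z = arctan(-87.82/36.00) = -67.71°

-67.71°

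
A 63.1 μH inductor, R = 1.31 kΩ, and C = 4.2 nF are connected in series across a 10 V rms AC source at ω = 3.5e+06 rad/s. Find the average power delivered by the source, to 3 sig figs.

75.3 mW

X_L = ωL = 221 Ω
X_C = 1/(ωC) = 68.0 Ω
Net reactance X = X_L − X_C = 153 Ω
Z = 1310 + j153 Ω
|Z| = √(1310² + 153²) = 1320 Ω
∠Z = arctan(153/1310) = 6.65°
I = V/|Z| = 7.58 mA
P = VI cos φ = 10 × 0.00758 × cos(6.65°) = 75.3 mW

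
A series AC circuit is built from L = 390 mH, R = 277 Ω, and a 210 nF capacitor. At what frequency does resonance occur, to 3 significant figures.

556 Hz

ω₀ = 1/√(LC) = 1/√(0.39 × 2.1e-07) = 3494 rad/s
f₀ = ω₀/(2π) = 556 Hz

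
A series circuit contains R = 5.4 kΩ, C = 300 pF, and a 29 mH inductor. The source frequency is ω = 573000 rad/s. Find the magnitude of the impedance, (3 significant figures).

12100 Ω

X_L = ωL = 16600 Ω
X_C = 1/(ωC) = 5820 Ω
Net reactance X = X_L − X_C = 10800 Ω
Z = 5400 + j10800 Ω
|Z| = √(5400² + 10800²) = 12100 Ω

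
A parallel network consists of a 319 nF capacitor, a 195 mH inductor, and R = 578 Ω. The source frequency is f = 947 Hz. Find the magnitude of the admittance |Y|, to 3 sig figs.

2.02 mS

ω = 2πf = 5950 rad/s
X_L = ωL = 1160 Ω
X_C = 1/(ωC) = 527 Ω
Parallel: admittances add. Y = 1/R + 1/(jωL) + jωC
Y = (0.00173 + j0.00104) S
|Y| = 0.00202 S → |Z| = 1/|Y| = 496 Ω, ∠Z = −∠Y = -30.9°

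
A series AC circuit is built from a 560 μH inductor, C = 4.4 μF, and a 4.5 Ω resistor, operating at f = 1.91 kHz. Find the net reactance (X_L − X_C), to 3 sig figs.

-12.2 Ω

ω = 2πf = 12000 rad/s
X_L = ωL = 6.72 Ω
X_C = 1/(ωC) = 18.9 Ω
X = 6.72 − 18.9 = -12.2 Ω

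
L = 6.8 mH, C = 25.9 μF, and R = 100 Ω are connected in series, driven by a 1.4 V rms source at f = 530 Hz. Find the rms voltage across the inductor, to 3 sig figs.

0.315 V

ω = 2πf = 3330 rad/s
X_L = ωL = 22.6 Ω
X_C = 1/(ωC) = 11.6 Ω
Net reactance X = X_L − X_C = 11.1 Ω
Z = 100 + j11.1 Ω
|Z| = √(100² + 11.1²) = 101 Ω
I = V/|Z| = 13.9 mA
V_L = I·|Z_L| = 0.0139 × 22.6 = 0.315 V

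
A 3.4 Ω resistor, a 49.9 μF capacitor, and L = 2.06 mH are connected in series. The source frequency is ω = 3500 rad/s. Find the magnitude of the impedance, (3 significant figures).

X_L = ωL = 7.21 Ω
X_C = 1/(ωC) = 5.73 Ω
Net reactance X = X_L − X_C = 1.48 Ω
Z = 3.40 + j1.48 Ω
|Z| = √(3.40² + 1.48²) = 3.71 Ω

3.71 Ω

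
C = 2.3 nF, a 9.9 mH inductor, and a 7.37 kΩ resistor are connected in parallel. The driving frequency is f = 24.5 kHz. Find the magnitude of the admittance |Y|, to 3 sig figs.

331 μS

ω = 2πf = 153900 rad/s
X_L = ωL = 1520 Ω
X_C = 1/(ωC) = 2820 Ω
Parallel: admittances add. Y = 1/R + 1/(jωL) + jωC
Y = (0.000136 − j0.000302) S
|Y| = 0.000331 S → |Z| = 1/|Y| = 3020 Ω, ∠Z = −∠Y = 65.8°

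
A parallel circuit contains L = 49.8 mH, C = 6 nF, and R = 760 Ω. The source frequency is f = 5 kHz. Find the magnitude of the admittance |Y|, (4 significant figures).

1.391 mS

ω = 2πf = 31420 rad/s
X_L = ωL = 1565 Ω
X_C = 1/(ωC) = 5305 Ω
Parallel: admittances add. Y = 1/R + 1/(jωL) + jωC
Y = (0.001316 − j0.0004507) S
|Y| = 0.001391 S → |Z| = 1/|Y| = 719.0 Ω, ∠Z = −∠Y = 18.91°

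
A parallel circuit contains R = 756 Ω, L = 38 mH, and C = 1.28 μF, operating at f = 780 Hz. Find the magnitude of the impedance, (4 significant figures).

624.3 Ω

ω = 2πf = 4901 rad/s
X_L = ωL = 186.2 Ω
X_C = 1/(ωC) = 159.4 Ω
Parallel: admittances add. Y = 1/R + 1/(jωL) + jωC
Y = (0.001323 + j0.0009035) S
|Y| = 0.001602 S → |Z| = 1/|Y| = 624.3 Ω, ∠Z = −∠Y = -34.34°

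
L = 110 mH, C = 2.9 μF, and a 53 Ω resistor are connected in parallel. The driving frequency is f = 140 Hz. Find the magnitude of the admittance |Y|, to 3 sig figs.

ω = 2πf = 879.6 rad/s
X_L = ωL = 96.8 Ω
X_C = 1/(ωC) = 392 Ω
Parallel: admittances add. Y = 1/R + 1/(jωL) + jωC
Y = (0.0189 − j0.00778) S
|Y| = 0.0204 S → |Z| = 1/|Y| = 49.0 Ω, ∠Z = −∠Y = 22.4°

20.4 mS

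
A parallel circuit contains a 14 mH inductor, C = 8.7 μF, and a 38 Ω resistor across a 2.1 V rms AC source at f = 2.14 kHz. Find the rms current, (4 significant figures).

240.9 mA

ω = 2πf = 13450 rad/s
X_L = ωL = 188.2 Ω
X_C = 1/(ωC) = 8.548 Ω
Parallel: admittances add. Y = 1/R + 1/(jωL) + jωC
Y = (0.02632 + j0.1117) S
|Y| = 0.1147 S → |Z| = 1/|Y| = 8.716 Ω, ∠Z = −∠Y = -76.74°
I = V/|Z| = 2.1/8.716 = 240.9 mA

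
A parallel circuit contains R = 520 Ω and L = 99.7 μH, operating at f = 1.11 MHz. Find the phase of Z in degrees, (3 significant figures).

36.8°

ω = 2πf = 6.974e+06 rad/s
X_L = ωL = 695 Ω
Parallel: admittances add. Y = 1/R + 1/(jωL)
Y = (0.00192 − j0.00144) S
|Y| = 0.00240 S → |Z| = 1/|Y| = 416 Ω, ∠Z = −∠Y = 36.8°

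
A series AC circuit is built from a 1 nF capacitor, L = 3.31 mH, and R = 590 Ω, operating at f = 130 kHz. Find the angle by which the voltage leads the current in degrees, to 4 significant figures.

ω = 2πf = 816800 rad/s
X_L = ωL = 2704 Ω
X_C = 1/(ωC) = 1224 Ω
Net reactance X = X_L − X_C = 1479 Ω
Z = 590.0 + j1479 Ω
|Z| = √(590.0² + 1479²) = 1593 Ω
∠Z = arctan(1479/590.0) = 68.26°

68.26°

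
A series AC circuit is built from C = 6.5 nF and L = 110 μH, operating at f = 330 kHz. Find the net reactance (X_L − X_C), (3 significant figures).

ω = 2πf = 2.073e+06 rad/s
X_L = ωL = 228 Ω
X_C = 1/(ωC) = 74.2 Ω
X = 228 − 74.2 = 154 Ω

154 Ω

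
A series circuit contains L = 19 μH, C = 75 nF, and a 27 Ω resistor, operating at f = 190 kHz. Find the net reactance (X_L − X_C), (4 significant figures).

ω = 2πf = 1.194e+06 rad/s
X_L = ωL = 22.68 Ω
X_C = 1/(ωC) = 11.17 Ω
X = 22.68 − 11.17 = 11.51 Ω

11.51 Ω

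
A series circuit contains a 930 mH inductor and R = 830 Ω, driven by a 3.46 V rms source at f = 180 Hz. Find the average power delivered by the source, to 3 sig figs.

ω = 2πf = 1131 rad/s
X_L = ωL = 1050 Ω
Z = 830 + j1050 Ω
|Z| = √(830² + 1050²) = 1340 Ω
∠Z = arctan(1050/830) = 51.7°
I = V/|Z| = 2.58 mA
P = VI cos φ = 3.46 × 0.00258 × cos(51.7°) = 5.54 mW

5.54 mW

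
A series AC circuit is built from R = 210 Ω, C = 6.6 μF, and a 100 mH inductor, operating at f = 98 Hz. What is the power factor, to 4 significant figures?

ω = 2πf = 615.8 rad/s
X_L = ωL = 61.58 Ω
X_C = 1/(ωC) = 246.1 Ω
Net reactance X = X_L − X_C = -184.5 Ω
Z = 210.0 − j184.5 Ω
|Z| = √(210.0² + 184.5²) = 279.5 Ω
∠Z = arctan(-184.5/210.0) = -41.30°
cos φ = cos(-41.30°) = 0.7513

0.7513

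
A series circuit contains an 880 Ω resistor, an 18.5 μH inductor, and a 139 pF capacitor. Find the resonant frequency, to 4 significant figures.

3.139 MHz

ω₀ = 1/√(LC) = 1/√(1.85e-05 × 1.39e-10) = 1.972e+07 rad/s
f₀ = ω₀/(2π) = 3.139 MHz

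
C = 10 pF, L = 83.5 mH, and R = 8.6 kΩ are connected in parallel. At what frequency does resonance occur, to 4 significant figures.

ω₀ = 1/√(LC) = 1/√(0.0835 × 1e-11) = 1.094e+06 rad/s
f₀ = ω₀/(2π) = 174.2 kHz

174.2 kHz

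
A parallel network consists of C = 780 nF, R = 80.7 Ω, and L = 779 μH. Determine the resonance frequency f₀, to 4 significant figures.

ω₀ = 1/√(LC) = 1/√(0.000779 × 7.8e-07) = 40570 rad/s
f₀ = ω₀/(2π) = 6.457 kHz

6.457 kHz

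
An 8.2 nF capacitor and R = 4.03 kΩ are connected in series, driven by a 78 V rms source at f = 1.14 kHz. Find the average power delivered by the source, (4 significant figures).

80.10 mW

ω = 2πf = 7163 rad/s
X_C = 1/(ωC) = 17030 Ω
Z = 4030 − j17030 Ω
|Z| = √(4030² + 17030²) = 17500 Ω
∠Z = arctan(-17030/4030) = -76.68°
I = V/|Z| = 4.458 mA
P = VI cos φ = 78 × 0.004458 × cos(-76.68°) = 80.10 mW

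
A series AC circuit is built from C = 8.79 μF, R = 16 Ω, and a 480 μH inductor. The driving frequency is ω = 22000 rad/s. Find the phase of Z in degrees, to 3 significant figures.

X_L = ωL = 10.6 Ω
X_C = 1/(ωC) = 5.17 Ω
Net reactance X = X_L − X_C = 5.39 Ω
Z = 16.0 + j5.39 Ω
|Z| = √(16.0² + 5.39²) = 16.9 Ω
∠Z = arctan(5.39/16.0) = 18.6°

18.6°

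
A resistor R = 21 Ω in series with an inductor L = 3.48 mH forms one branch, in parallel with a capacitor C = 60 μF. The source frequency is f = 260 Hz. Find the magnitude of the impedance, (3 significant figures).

ω = 2πf = 1634 rad/s
X_L = ωL = 5.69 Ω
X_C = 1/(ωC) = 10.2 Ω
Branch 1 (R+jX_L): Z₁ = 21.0 + j5.69 Ω, |Z₁| = 21.8 Ω
Branch 2 (−jX_C): Z₂ = −j10.2 Ω
Parallel: Z = Z₁Z₂/(Z₁+Z₂), |Z| = 10.3 Ω, ∠Z = -62.7°

10.3 Ω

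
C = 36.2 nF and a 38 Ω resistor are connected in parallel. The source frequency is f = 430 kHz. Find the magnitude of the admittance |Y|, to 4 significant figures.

ω = 2πf = 2.702e+06 rad/s
X_C = 1/(ωC) = 10.22 Ω
Parallel: admittances add. Y = 1/R + jωC
Y = (0.02632 + j0.09780) S
|Y| = 0.1013 S → |Z| = 1/|Y| = 9.873 Ω, ∠Z = −∠Y = -74.94°

101.3 mS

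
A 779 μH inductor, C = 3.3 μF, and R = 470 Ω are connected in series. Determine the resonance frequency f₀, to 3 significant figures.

3.14 kHz

ω₀ = 1/√(LC) = 1/√(0.000779 × 3.3e-06) = 19720 rad/s
f₀ = ω₀/(2π) = 3.14 kHz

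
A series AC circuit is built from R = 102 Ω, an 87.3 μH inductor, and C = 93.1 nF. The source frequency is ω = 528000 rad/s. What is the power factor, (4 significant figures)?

X_L = ωL = 46.09 Ω
X_C = 1/(ωC) = 20.34 Ω
Net reactance X = X_L − X_C = 25.75 Ω
Z = 102.0 + j25.75 Ω
|Z| = √(102.0² + 25.75²) = 105.2 Ω
∠Z = arctan(25.75/102.0) = 14.17°
cos φ = cos(14.17°) = 0.9696

0.9696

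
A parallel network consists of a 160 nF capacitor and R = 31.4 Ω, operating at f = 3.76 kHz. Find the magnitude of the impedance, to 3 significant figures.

ω = 2πf = 23620 rad/s
X_C = 1/(ωC) = 265 Ω
Parallel: admittances add. Y = 1/R + jωC
Y = (0.0318 + j0.00378) S
|Y| = 0.0321 S → |Z| = 1/|Y| = 31.2 Ω, ∠Z = −∠Y = -6.77°

31.2 Ω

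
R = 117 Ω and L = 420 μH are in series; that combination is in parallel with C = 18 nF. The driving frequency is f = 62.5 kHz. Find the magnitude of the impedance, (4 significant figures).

239.7 Ω

ω = 2πf = 392700 rad/s
X_L = ωL = 164.9 Ω
X_C = 1/(ωC) = 141.5 Ω
Branch 1 (R+jX_L): Z₁ = 117.0 + j164.9 Ω, |Z₁| = 202.2 Ω
Branch 2 (−jX_C): Z₂ = −j141.5 Ω
Parallel: Z = Z₁Z₂/(Z₁+Z₂), |Z| = 239.7 Ω, ∠Z = -46.69°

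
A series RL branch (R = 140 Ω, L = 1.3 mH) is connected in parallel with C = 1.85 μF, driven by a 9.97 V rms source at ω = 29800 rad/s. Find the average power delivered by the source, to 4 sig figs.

X_L = ωL = 38.74 Ω
X_C = 1/(ωC) = 18.14 Ω
Branch 1 (R+jX_L): Z₁ = 140.0 + j38.74 Ω, |Z₁| = 145.3 Ω
Branch 2 (−jX_C): Z₂ = −j18.14 Ω
Parallel: Z = Z₁Z₂/(Z₁+Z₂), |Z| = 18.62 Ω, ∠Z = -82.90°
I = V/|Z| = 535.4 mA
P = VI cos φ = 9.97 × 0.5354 × cos(-82.90°) = 659.5 mW

659.5 mW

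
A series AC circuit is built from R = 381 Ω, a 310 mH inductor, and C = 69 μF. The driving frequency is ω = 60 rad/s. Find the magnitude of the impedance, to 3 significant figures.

441 Ω

X_L = ωL = 18.6 Ω
X_C = 1/(ωC) = 242 Ω
Net reactance X = X_L − X_C = -223 Ω
Z = 381 − j223 Ω
|Z| = √(381² + 223²) = 441 Ω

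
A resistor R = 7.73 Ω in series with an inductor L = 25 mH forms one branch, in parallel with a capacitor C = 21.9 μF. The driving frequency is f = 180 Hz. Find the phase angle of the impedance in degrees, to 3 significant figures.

42.1°

ω = 2πf = 1131 rad/s
X_L = ωL = 28.3 Ω
X_C = 1/(ωC) = 40.4 Ω
Branch 1 (R+jX_L): Z₁ = 7.73 + j28.3 Ω, |Z₁| = 29.3 Ω
Branch 2 (−jX_C): Z₂ = −j40.4 Ω
Parallel: Z = Z₁Z₂/(Z₁+Z₂), |Z| = 82.4 Ω, ∠Z = 42.1°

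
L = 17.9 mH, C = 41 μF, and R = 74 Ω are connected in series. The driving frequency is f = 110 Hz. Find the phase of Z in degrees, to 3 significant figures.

ω = 2πf = 691.2 rad/s
X_L = ωL = 12.4 Ω
X_C = 1/(ωC) = 35.3 Ω
Net reactance X = X_L − X_C = -22.9 Ω
Z = 74.0 − j22.9 Ω
|Z| = √(74.0² + 22.9²) = 77.5 Ω
∠Z = arctan(-22.9/74.0) = -17.2°

-17.2°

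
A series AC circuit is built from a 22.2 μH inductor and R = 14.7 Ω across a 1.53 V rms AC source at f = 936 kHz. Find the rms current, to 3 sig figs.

11.6 mA

ω = 2πf = 5.881e+06 rad/s
X_L = ωL = 131 Ω
Z = 14.7 + j131 Ω
|Z| = √(14.7² + 131²) = 131 Ω
I = V/|Z| = 1.53/131 = 11.6 mA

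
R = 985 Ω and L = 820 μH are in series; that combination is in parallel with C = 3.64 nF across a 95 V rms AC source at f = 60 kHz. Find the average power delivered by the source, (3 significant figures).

ω = 2πf = 377000 rad/s
X_L = ωL = 309 Ω
X_C = 1/(ωC) = 729 Ω
Branch 1 (R+jX_L): Z₁ = 985 + j309 Ω, |Z₁| = 1030 Ω
Branch 2 (−jX_C): Z₂ = −j729 Ω
Parallel: Z = Z₁Z₂/(Z₁+Z₂), |Z| = 703 Ω, ∠Z = -49.5°
I = V/|Z| = 135 mA
P = VI cos φ = 95 × 0.135 × cos(-49.5°) = 8.34 W

8.34 W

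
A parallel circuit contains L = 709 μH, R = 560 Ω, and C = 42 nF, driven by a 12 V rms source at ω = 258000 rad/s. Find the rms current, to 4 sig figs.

67.90 mA

X_L = ωL = 182.9 Ω
X_C = 1/(ωC) = 92.28 Ω
Parallel: admittances add. Y = 1/R + 1/(jωL) + jωC
Y = (0.001786 + j0.005369) S
|Y| = 0.005658 S → |Z| = 1/|Y| = 176.7 Ω, ∠Z = −∠Y = -71.60°
I = V/|Z| = 12/176.7 = 67.90 mA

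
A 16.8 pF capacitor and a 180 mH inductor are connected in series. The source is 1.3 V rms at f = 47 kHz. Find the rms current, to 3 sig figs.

ω = 2πf = 295300 rad/s
X_L = ωL = 53200 Ω
X_C = 1/(ωC) = 202000 Ω
Net reactance X = X_L − X_C = -148000 Ω
Z = − j148000 Ω
|Z| = √(0² + 148000²) = 148000 Ω
I = V/|Z| = 1.3/148000 = 8.76 μA

8.76 μA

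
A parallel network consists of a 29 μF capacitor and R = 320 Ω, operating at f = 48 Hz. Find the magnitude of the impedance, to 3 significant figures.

ω = 2πf = 301.6 rad/s
X_C = 1/(ωC) = 114 Ω
Parallel: admittances add. Y = 1/R + jωC
Y = (0.00313 + j0.00875) S
|Y| = 0.00929 S → |Z| = 1/|Y| = 108 Ω, ∠Z = −∠Y = -70.3°

108 Ω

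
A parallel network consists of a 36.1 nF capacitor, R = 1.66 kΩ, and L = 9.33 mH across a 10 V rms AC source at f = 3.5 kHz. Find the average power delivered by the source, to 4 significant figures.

60.24 mW

ω = 2πf = 21990 rad/s
X_L = ωL = 205.2 Ω
X_C = 1/(ωC) = 1260 Ω
Parallel: admittances add. Y = 1/R + 1/(jωL) + jωC
Y = (0.0006024 − j0.004080) S
|Y| = 0.004124 S → |Z| = 1/|Y| = 242.5 Ω, ∠Z = −∠Y = 81.60°
I = V/|Z| = 41.24 mA
P = VI cos φ = 10 × 0.04124 × cos(81.60°) = 60.24 mW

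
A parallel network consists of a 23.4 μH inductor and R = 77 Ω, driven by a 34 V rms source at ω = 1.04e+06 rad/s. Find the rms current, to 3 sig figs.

1.47 A

X_L = ωL = 24.3 Ω
Parallel: admittances add. Y = 1/R + 1/(jωL)
Y = (0.0130 − j0.0411) S
|Y| = 0.0431 S → |Z| = 1/|Y| = 23.2 Ω, ∠Z = −∠Y = 72.5°
I = V/|Z| = 34/23.2 = 1.47 A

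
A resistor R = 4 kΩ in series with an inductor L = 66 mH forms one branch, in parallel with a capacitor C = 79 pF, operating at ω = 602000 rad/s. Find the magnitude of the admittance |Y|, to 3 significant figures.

X_L = ωL = 39700 Ω
X_C = 1/(ωC) = 21000 Ω
Branch 1 (R+jX_L): Z₁ = 4000 + j39700 Ω, |Z₁| = 39900 Ω
Branch 2 (−jX_C): Z₂ = −j21000 Ω
Parallel: Z = Z₁Z₂/(Z₁+Z₂), |Z| = 43900 Ω, ∠Z = -83.7°
|Y| = 1/|Z| = 22.8 μS

22.8 μS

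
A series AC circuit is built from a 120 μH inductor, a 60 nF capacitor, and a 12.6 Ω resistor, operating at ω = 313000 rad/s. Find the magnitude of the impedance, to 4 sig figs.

20.12 Ω

X_L = ωL = 37.56 Ω
X_C = 1/(ωC) = 53.25 Ω
Net reactance X = X_L − X_C = -15.69 Ω
Z = 12.60 − j15.69 Ω
|Z| = √(12.60² + 15.69²) = 20.12 Ω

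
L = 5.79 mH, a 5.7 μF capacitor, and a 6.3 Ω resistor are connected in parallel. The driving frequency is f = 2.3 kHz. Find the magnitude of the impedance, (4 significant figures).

5.759 Ω

ω = 2πf = 14450 rad/s
X_L = ωL = 83.67 Ω
X_C = 1/(ωC) = 12.14 Ω
Parallel: admittances add. Y = 1/R + 1/(jωL) + jωC
Y = (0.1587 + j0.07042) S
|Y| = 0.1737 S → |Z| = 1/|Y| = 5.759 Ω, ∠Z = −∠Y = -23.92°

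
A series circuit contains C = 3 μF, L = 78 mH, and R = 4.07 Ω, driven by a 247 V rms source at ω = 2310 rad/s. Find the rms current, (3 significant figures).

6.84 A

X_L = ωL = 180 Ω
X_C = 1/(ωC) = 144 Ω
Net reactance X = X_L − X_C = 35.9 Ω
Z = 4.07 + j35.9 Ω
|Z| = √(4.07² + 35.9²) = 36.1 Ω
I = V/|Z| = 247/36.1 = 6.84 A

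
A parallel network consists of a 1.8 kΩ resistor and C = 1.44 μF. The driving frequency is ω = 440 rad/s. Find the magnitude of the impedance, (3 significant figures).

1190 Ω

X_C = 1/(ωC) = 1580 Ω
Parallel: admittances add. Y = 1/R + jωC
Y = (0.000556 + j0.000634) S
|Y| = 0.000843 S → |Z| = 1/|Y| = 1190 Ω, ∠Z = −∠Y = -48.8°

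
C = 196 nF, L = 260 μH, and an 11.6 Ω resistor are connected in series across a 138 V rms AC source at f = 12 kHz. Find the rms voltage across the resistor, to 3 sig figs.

32.4 V

ω = 2πf = 75400 rad/s
X_L = ωL = 19.6 Ω
X_C = 1/(ωC) = 67.7 Ω
Net reactance X = X_L − X_C = -48.1 Ω
Z = 11.6 − j48.1 Ω
|Z| = √(11.6² + 48.1²) = 49.4 Ω
I = V/|Z| = 2.79 A
V_R = I·|Z_R| = 2.79 × 11.6 = 32.4 V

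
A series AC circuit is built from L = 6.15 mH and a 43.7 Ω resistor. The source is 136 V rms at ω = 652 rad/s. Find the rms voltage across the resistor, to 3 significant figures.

X_L = ωL = 4.01 Ω
Z = 43.7 + j4.01 Ω
|Z| = √(43.7² + 4.01²) = 43.9 Ω
I = V/|Z| = 3.10 A
V_R = I·|Z_R| = 3.10 × 43.7 = 135 V

135 V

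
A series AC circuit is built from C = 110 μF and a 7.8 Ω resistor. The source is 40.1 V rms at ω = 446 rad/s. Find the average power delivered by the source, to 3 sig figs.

X_C = 1/(ωC) = 20.4 Ω
Z = 7.80 − j20.4 Ω
|Z| = √(7.80² + 20.4²) = 21.8 Ω
∠Z = arctan(-20.4/7.80) = -69.1°
I = V/|Z| = 1.84 A
P = VI cos φ = 40.1 × 1.84 × cos(-69.1°) = 26.3 W

26.3 W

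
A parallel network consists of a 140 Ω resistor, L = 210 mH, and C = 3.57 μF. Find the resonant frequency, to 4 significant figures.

ω₀ = 1/√(LC) = 1/√(0.21 × 3.57e-06) = 1155 rad/s
f₀ = ω₀/(2π) = 183.8 Hz

183.8 Hz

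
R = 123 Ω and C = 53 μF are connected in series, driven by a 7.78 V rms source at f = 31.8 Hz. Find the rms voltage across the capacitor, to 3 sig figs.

ω = 2πf = 199.8 rad/s
X_C = 1/(ωC) = 94.4 Ω
Z = 123 − j94.4 Ω
|Z| = √(123² + 94.4²) = 155 Ω
I = V/|Z| = 50.2 mA
V_C = I·|Z_C| = 0.0502 × 94.4 = 4.74 V

4.74 V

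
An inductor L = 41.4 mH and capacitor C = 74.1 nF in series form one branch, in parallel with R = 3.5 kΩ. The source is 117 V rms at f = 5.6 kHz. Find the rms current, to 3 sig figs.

ω = 2πf = 35190 rad/s
X_L = ωL = 1460 Ω
X_C = 1/(ωC) = 384 Ω
Branch 1: Z₁ = R = 3500 Ω
Branch 2 (series LC): Z₂ = j(X_L − X_C) = j1070 Ω
Parallel: Z = Z₁Z₂/(Z₁+Z₂), |Z| = 1030 Ω, ∠Z = 73.0°
I = V/|Z| = 117/1030 = 114 mA

114 mA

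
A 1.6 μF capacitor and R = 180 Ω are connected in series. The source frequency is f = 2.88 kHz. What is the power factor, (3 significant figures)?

0.982

ω = 2πf = 18100 rad/s
X_C = 1/(ωC) = 34.5 Ω
Z = 180 − j34.5 Ω
|Z| = √(180² + 34.5²) = 183 Ω
∠Z = arctan(-34.5/180) = -10.9°
cos φ = cos(-10.9°) = 0.982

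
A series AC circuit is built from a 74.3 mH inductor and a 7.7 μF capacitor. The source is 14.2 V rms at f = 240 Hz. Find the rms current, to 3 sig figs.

ω = 2πf = 1508 rad/s
X_L = ωL = 112 Ω
X_C = 1/(ωC) = 86.1 Ω
Net reactance X = X_L − X_C = 25.9 Ω
Z = j25.9 Ω
|Z| = √(0² + 25.9²) = 25.9 Ω
I = V/|Z| = 14.2/25.9 = 548 mA

548 mA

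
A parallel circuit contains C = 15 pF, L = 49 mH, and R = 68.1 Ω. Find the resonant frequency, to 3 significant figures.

ω₀ = 1/√(LC) = 1/√(0.049 × 1.5e-11) = 1.166e+06 rad/s
f₀ = ω₀/(2π) = 186 kHz

186 kHz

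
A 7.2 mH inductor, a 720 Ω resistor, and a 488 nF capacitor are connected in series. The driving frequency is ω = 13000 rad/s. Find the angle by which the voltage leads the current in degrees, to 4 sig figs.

X_L = ωL = 93.60 Ω
X_C = 1/(ωC) = 157.6 Ω
Net reactance X = X_L − X_C = -64.03 Ω
Z = 720.0 − j64.03 Ω
|Z| = √(720.0² + 64.03²) = 722.8 Ω
∠Z = arctan(-64.03/720.0) = -5.082°

-5.082°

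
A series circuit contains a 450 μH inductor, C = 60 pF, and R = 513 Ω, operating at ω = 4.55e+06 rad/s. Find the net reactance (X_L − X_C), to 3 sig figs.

X_L = ωL = 2050 Ω
X_C = 1/(ωC) = 3660 Ω
X = 2050 − 3660 = -1620 Ω

-1620 Ω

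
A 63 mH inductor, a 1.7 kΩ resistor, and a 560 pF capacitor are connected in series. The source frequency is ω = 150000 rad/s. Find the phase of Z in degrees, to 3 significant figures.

-55.3°

X_L = ωL = 9450 Ω
X_C = 1/(ωC) = 11900 Ω
Net reactance X = X_L − X_C = -2450 Ω
Z = 1700 − j2450 Ω
|Z| = √(1700² + 2450²) = 2990 Ω
∠Z = arctan(-2450/1700) = -55.3°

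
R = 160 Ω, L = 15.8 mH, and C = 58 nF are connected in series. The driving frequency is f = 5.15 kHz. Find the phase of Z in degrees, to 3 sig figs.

-7.68°

ω = 2πf = 32360 rad/s
X_L = ωL = 511 Ω
X_C = 1/(ωC) = 533 Ω
Net reactance X = X_L − X_C = -21.6 Ω
Z = 160 − j21.6 Ω
|Z| = √(160² + 21.6²) = 161 Ω
∠Z = arctan(-21.6/160) = -7.68°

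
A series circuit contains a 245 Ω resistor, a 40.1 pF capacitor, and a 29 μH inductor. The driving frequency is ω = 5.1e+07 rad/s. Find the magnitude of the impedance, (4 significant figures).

X_L = ωL = 1479 Ω
X_C = 1/(ωC) = 489.0 Ω
Net reactance X = X_L − X_C = 990.0 Ω
Z = 245.0 + j990.0 Ω
|Z| = √(245.0² + 990.0²) = 1020 Ω

1020 Ω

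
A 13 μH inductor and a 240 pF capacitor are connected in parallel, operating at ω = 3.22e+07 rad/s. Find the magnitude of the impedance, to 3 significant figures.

187 Ω

X_L = ωL = 419 Ω
X_C = 1/(ωC) = 129 Ω
Parallel: admittances add. Y = 1/(jωL) + jωC
Y = (0 + j0.00534) S
|Y| = 0.00534 S → |Z| = 1/|Y| = 187 Ω, ∠Z = −∠Y = -90.0°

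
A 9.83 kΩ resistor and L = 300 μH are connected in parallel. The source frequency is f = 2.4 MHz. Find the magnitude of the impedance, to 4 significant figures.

ω = 2πf = 1.508e+07 rad/s
X_L = ωL = 4524 Ω
Parallel: admittances add. Y = 1/R + 1/(jωL)
Y = (0.0001017 − j0.0002210) S
|Y| = 0.0002433 S → |Z| = 1/|Y| = 4110 Ω, ∠Z = −∠Y = 65.29°

4110 Ω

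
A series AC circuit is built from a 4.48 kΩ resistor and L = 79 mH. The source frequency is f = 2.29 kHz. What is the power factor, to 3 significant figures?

ω = 2πf = 14390 rad/s
X_L = ωL = 1140 Ω
Z = 4480 + j1140 Ω
|Z| = √(4480² + 1140²) = 4620 Ω
∠Z = arctan(1140/4480) = 14.2°
cos φ = cos(14.2°) = 0.969

0.969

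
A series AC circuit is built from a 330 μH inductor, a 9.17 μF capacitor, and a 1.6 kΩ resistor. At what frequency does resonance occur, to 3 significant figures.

2.89 kHz

ω₀ = 1/√(LC) = 1/√(0.00033 × 9.17e-06) = 18180 rad/s
f₀ = ω₀/(2π) = 2.89 kHz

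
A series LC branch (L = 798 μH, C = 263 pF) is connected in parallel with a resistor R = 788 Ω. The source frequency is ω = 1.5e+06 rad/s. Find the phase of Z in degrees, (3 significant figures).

X_L = ωL = 1200 Ω
X_C = 1/(ωC) = 2530 Ω
Branch 1: Z₁ = R = 788 Ω
Branch 2 (series LC): Z₂ = j(X_L − X_C) = −j1340 Ω
Parallel: Z = Z₁Z₂/(Z₁+Z₂), |Z| = 679 Ω, ∠Z = -30.5°

-30.5°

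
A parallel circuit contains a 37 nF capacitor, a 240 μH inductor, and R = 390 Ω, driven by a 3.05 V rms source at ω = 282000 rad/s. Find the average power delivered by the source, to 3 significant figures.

23.9 mW

X_L = ωL = 67.7 Ω
X_C = 1/(ωC) = 95.8 Ω
Parallel: admittances add. Y = 1/R + 1/(jωL) + jωC
Y = (0.00256 − j0.00434) S
|Y| = 0.00504 S → |Z| = 1/|Y| = 198 Ω, ∠Z = −∠Y = 59.4°
I = V/|Z| = 15.4 mA
P = VI cos φ = 3.05 × 0.0154 × cos(59.4°) = 23.9 mW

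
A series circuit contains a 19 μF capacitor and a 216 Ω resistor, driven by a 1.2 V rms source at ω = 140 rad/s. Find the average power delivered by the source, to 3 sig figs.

1.65 mW

X_C = 1/(ωC) = 376 Ω
Z = 216 − j376 Ω
|Z| = √(216² + 376²) = 434 Ω
∠Z = arctan(-376/216) = -60.1°
I = V/|Z| = 2.77 mA
P = VI cos φ = 1.2 × 0.00277 × cos(-60.1°) = 1.65 mW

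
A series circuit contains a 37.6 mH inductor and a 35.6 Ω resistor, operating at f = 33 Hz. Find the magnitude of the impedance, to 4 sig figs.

36.44 Ω

ω = 2πf = 207.3 rad/s
X_L = ωL = 7.796 Ω
Z = 35.60 + j7.796 Ω
|Z| = √(35.60² + 7.796²) = 36.44 Ω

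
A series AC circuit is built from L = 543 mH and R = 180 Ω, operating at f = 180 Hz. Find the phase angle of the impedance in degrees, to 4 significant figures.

ω = 2πf = 1131 rad/s
X_L = ωL = 614.1 Ω
Z = 180.0 + j614.1 Ω
|Z| = √(180.0² + 614.1²) = 640.0 Ω
∠Z = arctan(614.1/180.0) = 73.66°

73.66°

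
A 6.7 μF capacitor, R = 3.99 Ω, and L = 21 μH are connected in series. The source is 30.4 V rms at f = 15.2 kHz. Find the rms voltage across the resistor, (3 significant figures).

30.2 V

ω = 2πf = 95500 rad/s
X_L = ωL = 2.01 Ω
X_C = 1/(ωC) = 1.56 Ω
Net reactance X = X_L − X_C = 0.443 Ω
Z = 3.99 + j0.443 Ω
|Z| = √(3.99² + 0.443²) = 4.01 Ω
I = V/|Z| = 7.57 A
V_R = I·|Z_R| = 7.57 × 3.99 = 30.2 V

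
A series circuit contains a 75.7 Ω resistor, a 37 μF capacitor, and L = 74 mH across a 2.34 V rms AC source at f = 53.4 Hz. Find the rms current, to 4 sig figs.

ω = 2πf = 335.5 rad/s
X_L = ωL = 24.83 Ω
X_C = 1/(ωC) = 80.55 Ω
Net reactance X = X_L − X_C = -55.72 Ω
Z = 75.70 − j55.72 Ω
|Z| = √(75.70² + 55.72²) = 94.00 Ω
I = V/|Z| = 2.34/94.00 = 24.89 mA

24.89 mA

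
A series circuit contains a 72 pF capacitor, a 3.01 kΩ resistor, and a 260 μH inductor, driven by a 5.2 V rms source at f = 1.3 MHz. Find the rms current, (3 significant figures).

ω = 2πf = 8.168e+06 rad/s
X_L = ωL = 2120 Ω
X_C = 1/(ωC) = 1700 Ω
Net reactance X = X_L − X_C = 423 Ω
Z = 3010 + j423 Ω
|Z| = √(3010² + 423²) = 3040 Ω
I = V/|Z| = 5.2/3040 = 1.71 mA

1.71 mA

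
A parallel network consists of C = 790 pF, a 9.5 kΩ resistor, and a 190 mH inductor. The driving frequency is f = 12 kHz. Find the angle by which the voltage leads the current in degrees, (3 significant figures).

ω = 2πf = 75400 rad/s
X_L = ωL = 14300 Ω
X_C = 1/(ωC) = 16800 Ω
Parallel: admittances add. Y = 1/R + 1/(jωL) + jωC
Y = (0.000105 − j1.02e-05) S
|Y| = 0.000106 S → |Z| = 1/|Y| = 9460 Ω, ∠Z = −∠Y = 5.56°

5.56°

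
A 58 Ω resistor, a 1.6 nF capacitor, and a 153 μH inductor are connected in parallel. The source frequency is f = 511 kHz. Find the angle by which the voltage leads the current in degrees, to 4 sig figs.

-10.20°

ω = 2πf = 3.211e+06 rad/s
X_L = ωL = 491.2 Ω
X_C = 1/(ωC) = 194.7 Ω
Parallel: admittances add. Y = 1/R + 1/(jωL) + jωC
Y = (0.01724 + j0.003101) S
|Y| = 0.01752 S → |Z| = 1/|Y| = 57.08 Ω, ∠Z = −∠Y = -10.20°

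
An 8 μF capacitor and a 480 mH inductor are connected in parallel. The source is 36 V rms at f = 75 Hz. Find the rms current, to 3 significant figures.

ω = 2πf = 471.2 rad/s
X_L = ωL = 226 Ω
X_C = 1/(ωC) = 265 Ω
Parallel: admittances add. Y = 1/(jωL) + jωC
Y = (0 − j0.000651) S
|Y| = 0.000651 S → |Z| = 1/|Y| = 1540 Ω, ∠Z = −∠Y = 90.0°
I = V/|Z| = 36/1540 = 23.4 mA

23.4 mA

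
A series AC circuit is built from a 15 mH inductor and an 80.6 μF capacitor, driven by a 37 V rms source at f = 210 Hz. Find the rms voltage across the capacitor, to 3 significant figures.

ω = 2πf = 1319 rad/s
X_L = ωL = 19.8 Ω
X_C = 1/(ωC) = 9.40 Ω
Net reactance X = X_L − X_C = 10.4 Ω
Z = j10.4 Ω
|Z| = √(0² + 10.4²) = 10.4 Ω
I = V/|Z| = 3.56 A
V_C = I·|Z_C| = 3.56 × 9.40 = 33.5 V

33.5 V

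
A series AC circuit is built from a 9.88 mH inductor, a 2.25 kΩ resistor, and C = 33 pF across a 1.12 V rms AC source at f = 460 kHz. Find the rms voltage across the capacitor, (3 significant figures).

ω = 2πf = 2.89e+06 rad/s
X_L = ωL = 28600 Ω
X_C = 1/(ωC) = 10500 Ω
Net reactance X = X_L − X_C = 18100 Ω
Z = 2250 + j18100 Ω
|Z| = √(2250² + 18100²) = 18200 Ω
I = V/|Z| = 61.5 μA
V_C = I·|Z_C| = 6.15e-05 × 10500 = 0.645 V

0.645 V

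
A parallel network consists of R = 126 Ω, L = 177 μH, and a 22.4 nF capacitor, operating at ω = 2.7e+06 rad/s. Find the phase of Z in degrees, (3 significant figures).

X_L = ωL = 478 Ω
X_C = 1/(ωC) = 16.5 Ω
Parallel: admittances add. Y = 1/R + 1/(jωL) + jωC
Y = (0.00794 + j0.0584) S
|Y| = 0.0589 S → |Z| = 1/|Y| = 17.0 Ω, ∠Z = −∠Y = -82.3°

-82.3°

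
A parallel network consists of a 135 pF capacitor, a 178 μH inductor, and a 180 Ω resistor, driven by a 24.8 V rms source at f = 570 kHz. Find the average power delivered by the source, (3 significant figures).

3.42 W

ω = 2πf = 3.581e+06 rad/s
X_L = ωL = 637 Ω
X_C = 1/(ωC) = 2070 Ω
Parallel: admittances add. Y = 1/R + 1/(jωL) + jωC
Y = (0.00556 − j0.00109) S
|Y| = 0.00566 S → |Z| = 1/|Y| = 177 Ω, ∠Z = −∠Y = 11.1°
I = V/|Z| = 140 mA
P = VI cos φ = 24.8 × 0.140 × cos(11.1°) = 3.42 W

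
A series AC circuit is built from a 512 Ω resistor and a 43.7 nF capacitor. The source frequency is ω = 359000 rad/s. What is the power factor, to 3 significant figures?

X_C = 1/(ωC) = 63.7 Ω
Z = 512 − j63.7 Ω
|Z| = √(512² + 63.7²) = 516 Ω
∠Z = arctan(-63.7/512) = -7.10°
cos φ = cos(-7.10°) = 0.992

0.992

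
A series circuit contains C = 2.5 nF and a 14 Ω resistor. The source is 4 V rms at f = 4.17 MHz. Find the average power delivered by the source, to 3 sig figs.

522 mW

ω = 2πf = 2.62e+07 rad/s
X_C = 1/(ωC) = 15.3 Ω
Z = 14.0 − j15.3 Ω
|Z| = √(14.0² + 15.3²) = 20.7 Ω
∠Z = arctan(-15.3/14.0) = -47.5°
I = V/|Z| = 193 mA
P = VI cos φ = 4 × 0.193 × cos(-47.5°) = 522 mW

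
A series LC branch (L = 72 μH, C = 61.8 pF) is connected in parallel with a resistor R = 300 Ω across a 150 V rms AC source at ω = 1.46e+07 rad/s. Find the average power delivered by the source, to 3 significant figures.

X_L = ωL = 1050 Ω
X_C = 1/(ωC) = 1110 Ω
Branch 1: Z₁ = R = 300 Ω
Branch 2 (series LC): Z₂ = j(X_L − X_C) = −j57.1 Ω
Parallel: Z = Z₁Z₂/(Z₁+Z₂), |Z| = 56.1 Ω, ∠Z = -79.2°
I = V/|Z| = 2.67 A
P = VI cos φ = 150 × 2.67 × cos(-79.2°) = 75.0 W

75.0 W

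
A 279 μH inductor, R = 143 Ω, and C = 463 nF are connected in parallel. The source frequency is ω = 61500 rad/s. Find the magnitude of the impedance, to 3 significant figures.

32.7 Ω

X_L = ωL = 17.2 Ω
X_C = 1/(ωC) = 35.1 Ω
Parallel: admittances add. Y = 1/R + 1/(jωL) + jωC
Y = (0.00699 − j0.0298) S
|Y| = 0.0306 S → |Z| = 1/|Y| = 32.7 Ω, ∠Z = −∠Y = 76.8°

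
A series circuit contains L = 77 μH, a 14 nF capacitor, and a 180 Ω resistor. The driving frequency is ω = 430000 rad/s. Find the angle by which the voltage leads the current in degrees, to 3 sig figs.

X_L = ωL = 33.1 Ω
X_C = 1/(ωC) = 166 Ω
Net reactance X = X_L − X_C = -133 Ω
Z = 180 − j133 Ω
|Z| = √(180² + 133²) = 224 Ω
∠Z = arctan(-133/180) = -36.5°

-36.5°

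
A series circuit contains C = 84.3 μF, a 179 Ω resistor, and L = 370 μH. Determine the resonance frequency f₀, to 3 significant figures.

901 Hz

ω₀ = 1/√(LC) = 1/√(0.00037 × 8.43e-05) = 5662 rad/s
f₀ = ω₀/(2π) = 901 Hz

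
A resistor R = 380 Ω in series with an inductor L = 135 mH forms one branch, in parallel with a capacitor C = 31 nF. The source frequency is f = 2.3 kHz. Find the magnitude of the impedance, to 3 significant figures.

ω = 2πf = 14450 rad/s
X_L = ωL = 1950 Ω
X_C = 1/(ωC) = 2230 Ω
Branch 1 (R+jX_L): Z₁ = 380 + j1950 Ω, |Z₁| = 1990 Ω
Branch 2 (−jX_C): Z₂ = −j2230 Ω
Parallel: Z = Z₁Z₂/(Z₁+Z₂), |Z| = 9380 Ω, ∠Z = 25.5°

9380 Ω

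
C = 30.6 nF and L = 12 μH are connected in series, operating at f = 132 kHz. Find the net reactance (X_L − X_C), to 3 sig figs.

ω = 2πf = 829400 rad/s
X_L = ωL = 9.95 Ω
X_C = 1/(ωC) = 39.4 Ω
X = 9.95 − 39.4 = -29.5 Ω

-29.5 Ω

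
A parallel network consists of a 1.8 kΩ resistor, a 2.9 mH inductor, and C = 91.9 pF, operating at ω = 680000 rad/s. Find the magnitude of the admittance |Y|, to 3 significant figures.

X_L = ωL = 1970 Ω
X_C = 1/(ωC) = 16000 Ω
Parallel: admittances add. Y = 1/R + 1/(jωL) + jωC
Y = (0.000556 − j0.000445) S
|Y| = 0.000712 S → |Z| = 1/|Y| = 1410 Ω, ∠Z = −∠Y = 38.7°

712 μS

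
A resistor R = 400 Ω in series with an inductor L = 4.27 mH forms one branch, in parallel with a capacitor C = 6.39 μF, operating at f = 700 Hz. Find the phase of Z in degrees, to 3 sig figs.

-84.9°

ω = 2πf = 4398 rad/s
X_L = ωL = 18.8 Ω
X_C = 1/(ωC) = 35.6 Ω
Branch 1 (R+jX_L): Z₁ = 400 + j18.8 Ω, |Z₁| = 400 Ω
Branch 2 (−jX_C): Z₂ = −j35.6 Ω
Parallel: Z = Z₁Z₂/(Z₁+Z₂), |Z| = 35.6 Ω, ∠Z = -84.9°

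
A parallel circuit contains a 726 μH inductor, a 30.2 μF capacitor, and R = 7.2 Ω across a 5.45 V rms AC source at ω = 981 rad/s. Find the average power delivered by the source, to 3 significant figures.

4.13 W

X_L = ωL = 0.712 Ω
X_C = 1/(ωC) = 33.8 Ω
Parallel: admittances add. Y = 1/R + 1/(jωL) + jωC
Y = (0.139 − j1.37) S
|Y| = 1.38 S → |Z| = 1/|Y| = 0.724 Ω, ∠Z = −∠Y = 84.2°
I = V/|Z| = 7.53 A
P = VI cos φ = 5.45 × 7.53 × cos(84.2°) = 4.13 W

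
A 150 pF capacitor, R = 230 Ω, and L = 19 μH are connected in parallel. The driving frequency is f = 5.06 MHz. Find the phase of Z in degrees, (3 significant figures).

ω = 2πf = 3.179e+07 rad/s
X_L = ωL = 604 Ω
X_C = 1/(ωC) = 210 Ω
Parallel: admittances add. Y = 1/R + 1/(jωL) + jωC
Y = (0.00435 + j0.00311) S
|Y| = 0.00535 S → |Z| = 1/|Y| = 187 Ω, ∠Z = −∠Y = -35.6°

-35.6°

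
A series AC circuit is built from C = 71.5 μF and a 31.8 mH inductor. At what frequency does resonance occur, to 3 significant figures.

ω₀ = 1/√(LC) = 1/√(0.0318 × 7.15e-05) = 663.2 rad/s
f₀ = ω₀/(2π) = 106 Hz

106 Hz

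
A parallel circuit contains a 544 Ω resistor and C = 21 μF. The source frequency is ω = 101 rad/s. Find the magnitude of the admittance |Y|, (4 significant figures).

X_C = 1/(ωC) = 471.5 Ω
Parallel: admittances add. Y = 1/R + jωC
Y = (0.001838 + j0.002121) S
|Y| = 0.002807 S → |Z| = 1/|Y| = 356.3 Ω, ∠Z = −∠Y = -49.09°

2.807 mS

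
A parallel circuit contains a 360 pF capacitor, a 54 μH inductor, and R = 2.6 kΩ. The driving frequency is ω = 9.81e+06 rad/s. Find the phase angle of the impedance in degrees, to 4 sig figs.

X_L = ωL = 529.7 Ω
X_C = 1/(ωC) = 283.2 Ω
Parallel: admittances add. Y = 1/R + 1/(jωL) + jωC
Y = (0.0003846 + j0.001644) S
|Y| = 0.001688 S → |Z| = 1/|Y| = 592.3 Ω, ∠Z = −∠Y = -76.83°

-76.83°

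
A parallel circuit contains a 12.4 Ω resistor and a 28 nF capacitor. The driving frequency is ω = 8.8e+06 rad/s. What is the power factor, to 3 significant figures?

X_C = 1/(ωC) = 4.06 Ω
Parallel: admittances add. Y = 1/R + jωC
Y = (0.0806 + j0.246) S
|Y| = 0.259 S → |Z| = 1/|Y| = 3.86 Ω, ∠Z = −∠Y = -71.9°
cos φ = cos(-71.9°) = 0.311

0.311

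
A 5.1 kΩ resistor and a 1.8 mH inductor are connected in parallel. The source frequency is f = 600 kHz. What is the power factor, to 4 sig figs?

0.7994

ω = 2πf = 3.77e+06 rad/s
X_L = ωL = 6786 Ω
Parallel: admittances add. Y = 1/R + 1/(jωL)
Y = (0.0001961 − j0.0001474) S
|Y| = 0.0002453 S → |Z| = 1/|Y| = 4077 Ω, ∠Z = −∠Y = 36.93°
cos φ = cos(36.93°) = 0.7994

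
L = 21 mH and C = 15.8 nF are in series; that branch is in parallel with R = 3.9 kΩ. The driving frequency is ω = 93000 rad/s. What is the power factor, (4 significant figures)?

X_L = ωL = 1953 Ω
X_C = 1/(ωC) = 680.5 Ω
Branch 1: Z₁ = R = 3900 Ω
Branch 2 (series LC): Z₂ = j(X_L − X_C) = j1272 Ω
Parallel: Z = Z₁Z₂/(Z₁+Z₂), |Z| = 1210 Ω, ∠Z = 71.93°
cos φ = cos(71.93°) = 0.3102

0.3102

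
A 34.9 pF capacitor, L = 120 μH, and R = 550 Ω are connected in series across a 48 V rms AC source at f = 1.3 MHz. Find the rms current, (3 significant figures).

18.6 mA

ω = 2πf = 8.168e+06 rad/s
X_L = ωL = 980 Ω
X_C = 1/(ωC) = 3510 Ω
Net reactance X = X_L − X_C = -2530 Ω
Z = 550 − j2530 Ω
|Z| = √(550² + 2530²) = 2590 Ω
I = V/|Z| = 48/2590 = 18.6 mA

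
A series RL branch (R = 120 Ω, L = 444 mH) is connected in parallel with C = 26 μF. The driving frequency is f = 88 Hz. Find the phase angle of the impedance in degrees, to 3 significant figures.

ω = 2πf = 552.9 rad/s
X_L = ωL = 245 Ω
X_C = 1/(ωC) = 69.6 Ω
Branch 1 (R+jX_L): Z₁ = 120 + j245 Ω, |Z₁| = 273 Ω
Branch 2 (−jX_C): Z₂ = −j69.6 Ω
Parallel: Z = Z₁Z₂/(Z₁+Z₂), |Z| = 89.3 Ω, ∠Z = -81.8°

-81.8°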